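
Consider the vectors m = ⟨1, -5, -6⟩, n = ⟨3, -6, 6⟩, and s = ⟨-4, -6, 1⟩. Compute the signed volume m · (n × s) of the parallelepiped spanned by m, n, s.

n × s:
i: (-6)·1 - 6·(-6) = -6 - (-36) = 30
j: 6·(-4) - 3·1 = -24 - 3 = -27
k: 3·(-6) - (-6)·(-4) = -18 - 24 = -42
n × s = (30, -27, -42)
m · (n × s) = 1·30 + (-5)·(-27) + (-6)·(-42) = 30 + 135 + 252 = 417

417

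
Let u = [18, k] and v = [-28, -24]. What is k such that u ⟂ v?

-21

u · v = 18·(-28) + k·(-24) = -504 - 24k
Set equal to 0: -24k = 504, so k = -21.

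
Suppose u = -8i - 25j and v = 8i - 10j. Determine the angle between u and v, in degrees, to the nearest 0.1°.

u · v = (-8)·8 + (-25)·(-10) = -64 + 250 = 186
|u|² = 64 + 625 = 689,  |u| = √689 ≈ 26.248809
|v|² = 64 + 100 = 164,  |v| = √164 ≈ 12.806248
cos θ = 186 / (26.248809 · 12.806248) ≈ 0.55333
θ = arccos(0.55333) ≈ 56.4°

56.4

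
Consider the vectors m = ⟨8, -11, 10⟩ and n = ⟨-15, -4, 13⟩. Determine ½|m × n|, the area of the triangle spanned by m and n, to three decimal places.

i: (-11)·13 - 10·(-4) = -143 - (-40) = -103
j: 10·(-15) - 8·13 = -150 - 104 = -254
k: 8·(-4) - (-11)·(-15) = -32 - 165 = -197
m × n = (-103, -254, -197)
|m × n| = √((-103)² + (-254)² + (-197)²) = √113934 ≈ 337.5411
area = ½ · 337.5411 ≈ 168.771

168.771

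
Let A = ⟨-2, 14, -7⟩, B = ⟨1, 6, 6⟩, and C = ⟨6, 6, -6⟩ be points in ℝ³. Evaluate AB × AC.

(96, 101, 40)

AB = (3, -8, 13)
AC = (8, -8, 1)
i: (-8)·1 - 13·(-8) = -8 - (-104) = 96
j: 13·8 - 3·1 = 104 - 3 = 101
k: 3·(-8) - (-8)·8 = -24 - (-64) = 40
AB × AC = (96, 101, 40)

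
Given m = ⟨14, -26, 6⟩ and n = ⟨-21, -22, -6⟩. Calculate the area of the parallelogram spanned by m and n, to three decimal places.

i: (-26)·(-6) - 6·(-22) = 156 - (-132) = 288
j: 6·(-21) - 14·(-6) = -126 - (-84) = -42
k: 14·(-22) - (-26)·(-21) = -308 - 546 = -854
m × n = (288, -42, -854)
|m × n| = √(288² + (-42)² + (-854)²) = √814024 ≈ 902.2328

902.233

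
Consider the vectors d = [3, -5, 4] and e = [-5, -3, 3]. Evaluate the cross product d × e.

i: (-5)·3 - 4·(-3) = -15 - (-12) = -3
j: 4·(-5) - 3·3 = -20 - 9 = -29
k: 3·(-3) - (-5)·(-5) = -9 - 25 = -34
d × e = (-3, -29, -34)

(-3, -29, -34)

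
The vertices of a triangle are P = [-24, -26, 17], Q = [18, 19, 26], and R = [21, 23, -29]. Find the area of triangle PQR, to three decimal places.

1715.210

PQ = (42, 45, 9),  PR = (45, 49, -46)
i: 45·(-46) - 9·49 = -2070 - 441 = -2511
j: 9·45 - 42·(-46) = 405 - (-1932) = 2337
k: 42·49 - 45·45 = 2058 - 2025 = 33
PQ × PR = (-2511, 2337, 33)
|PQ × PR| = √11767779 ≈ 3430.4197
area = ½ · 3430.4197 ≈ 1715.210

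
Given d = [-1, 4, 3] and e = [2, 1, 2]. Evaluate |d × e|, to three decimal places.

i: 4·2 - 3·1 = 8 - 3 = 5
j: 3·2 - (-1)·2 = 6 - (-2) = 8
k: (-1)·1 - 4·2 = -1 - 8 = -9
d × e = (5, 8, -9)
|d × e| = √(5² + 8² + (-9)²) = √170 ≈ 13.0384

13.038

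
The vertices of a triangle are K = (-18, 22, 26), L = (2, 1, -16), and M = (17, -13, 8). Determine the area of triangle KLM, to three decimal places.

KL = (20, -21, -42),  KM = (35, -35, -18)
i: (-21)·(-18) - (-42)·(-35) = 378 - 1470 = -1092
j: (-42)·35 - 20·(-18) = -1470 - (-360) = -1110
k: 20·(-35) - (-21)·35 = -700 - (-735) = 35
KL × KM = (-1092, -1110, 35)
|KL × KM| = √2425789 ≈ 1557.4945
area = ½ · 1557.4945 ≈ 778.747

778.747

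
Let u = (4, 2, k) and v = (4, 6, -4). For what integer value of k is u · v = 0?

u · v = 4·4 + 2·6 + k·(-4) = 28 - 4k
Set equal to 0: -4k = -28, so k = 7.

7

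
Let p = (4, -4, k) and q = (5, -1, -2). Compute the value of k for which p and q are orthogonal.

12

p · q = 4·5 + (-4)·(-1) + k·(-2) = 24 - 2k
Set equal to 0: -2k = -24, so k = 12.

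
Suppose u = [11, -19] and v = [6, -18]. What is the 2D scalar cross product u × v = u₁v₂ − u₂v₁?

11·(-18) - (-19)·6 = -198 - (-114) = -84

-84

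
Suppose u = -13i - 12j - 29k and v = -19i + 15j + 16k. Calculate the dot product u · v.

-397

u · v = (-13)·(-19) + (-12)·15 + (-29)·16 = 247 - 180 - 464 = -397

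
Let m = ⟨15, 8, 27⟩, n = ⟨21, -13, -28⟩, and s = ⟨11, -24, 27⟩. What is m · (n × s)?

-32092

n × s:
i: (-13)·27 - (-28)·(-24) = -351 - 672 = -1023
j: (-28)·11 - 21·27 = -308 - 567 = -875
k: 21·(-24) - (-13)·11 = -504 - (-143) = -361
n × s = (-1023, -875, -361)
m · (n × s) = 15·(-1023) + 8·(-875) + 27·(-361) = -15345 - 7000 - 9747 = -32092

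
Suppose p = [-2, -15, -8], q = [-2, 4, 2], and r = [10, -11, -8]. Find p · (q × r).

104

q × r:
i: 4·(-8) - 2·(-11) = -32 - (-22) = -10
j: 2·10 - (-2)·(-8) = 20 - 16 = 4
k: (-2)·(-11) - 4·10 = 22 - 40 = -18
q × r = (-10, 4, -18)
p · (q × r) = (-2)·(-10) + (-15)·4 + (-8)·(-18) = 20 - 60 + 144 = 104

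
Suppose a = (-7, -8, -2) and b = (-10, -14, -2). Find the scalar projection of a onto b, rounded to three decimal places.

a · b = (-7)·(-10) + (-8)·(-14) + (-2)·(-2) = 70 + 112 + 4 = 186
|b| = √(100 + 196 + 4) = √300 ≈ 17.3205
comp_b a = 186 / √300 ≈ 10.739

10.739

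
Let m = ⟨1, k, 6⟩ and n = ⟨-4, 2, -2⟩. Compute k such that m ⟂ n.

m · n = 1·(-4) + k·2 + 6·(-2) = -16 + 2k
Set equal to 0: 2k = 16, so k = 8.

8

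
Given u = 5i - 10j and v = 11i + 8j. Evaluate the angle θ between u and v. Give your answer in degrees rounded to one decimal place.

99.5

u · v = 5·11 + (-10)·8 = 55 - 80 = -25
|u|² = 25 + 100 = 125,  |u| = √125 ≈ 11.180340
|v|² = 121 + 64 = 185,  |v| = √185 ≈ 13.601471
cos θ = -25 / (11.180340 · 13.601471) ≈ -0.16440
θ = arccos(-0.16440) ≈ 99.5°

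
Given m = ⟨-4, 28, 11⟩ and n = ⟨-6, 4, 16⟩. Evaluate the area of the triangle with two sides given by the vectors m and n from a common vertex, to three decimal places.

215.826

i: 28·16 - 11·4 = 448 - 44 = 404
j: 11·(-6) - (-4)·16 = -66 - (-64) = -2
k: (-4)·4 - 28·(-6) = -16 - (-168) = 152
m × n = (404, -2, 152)
|m × n| = √(404² + (-2)² + 152²) = √186324 ≈ 431.6526
area = ½ · 431.6526 ≈ 215.826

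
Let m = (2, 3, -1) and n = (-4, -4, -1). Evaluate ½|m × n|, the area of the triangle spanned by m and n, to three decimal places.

i: 3·(-1) - (-1)·(-4) = -3 - 4 = -7
j: (-1)·(-4) - 2·(-1) = 4 - (-2) = 6
k: 2·(-4) - 3·(-4) = -8 - (-12) = 4
m × n = (-7, 6, 4)
|m × n| = √((-7)² + 6² + 4²) = √101 ≈ 10.0499
area = ½ · 10.0499 ≈ 5.025

5.025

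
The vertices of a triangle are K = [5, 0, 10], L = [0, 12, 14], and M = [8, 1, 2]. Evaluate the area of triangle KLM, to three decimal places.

55.823

KL = (-5, 12, 4),  KM = (3, 1, -8)
i: 12·(-8) - 4·1 = -96 - 4 = -100
j: 4·3 - (-5)·(-8) = 12 - 40 = -28
k: (-5)·1 - 12·3 = -5 - 36 = -41
KL × KM = (-100, -28, -41)
|KL × KM| = √12465 ≈ 111.6468
area = ½ · 111.6468 ≈ 55.823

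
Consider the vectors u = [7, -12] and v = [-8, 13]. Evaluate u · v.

-212

u · v = 7·(-8) + (-12)·13 = -56 - 156 = -212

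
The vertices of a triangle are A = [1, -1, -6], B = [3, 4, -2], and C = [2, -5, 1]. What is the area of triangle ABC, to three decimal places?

AB = (2, 5, 4),  AC = (1, -4, 7)
i: 5·7 - 4·(-4) = 35 - (-16) = 51
j: 4·1 - 2·7 = 4 - 14 = -10
k: 2·(-4) - 5·1 = -8 - 5 = -13
AB × AC = (51, -10, -13)
|AB × AC| = √2870 ≈ 53.5724
area = ½ · 53.5724 ≈ 26.786

26.786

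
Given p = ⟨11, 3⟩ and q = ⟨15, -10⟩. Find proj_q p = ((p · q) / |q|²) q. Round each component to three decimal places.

(6.231, -4.154)

p · q = 11·15 + 3·(-10) = 165 - 30 = 135
|q|² = 225 + 100 = 325
proj_q p = (135/325) · (15, -10) ≈ (6.231, -4.154)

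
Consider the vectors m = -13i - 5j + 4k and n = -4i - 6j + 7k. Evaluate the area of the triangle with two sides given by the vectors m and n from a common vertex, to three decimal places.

i: (-5)·7 - 4·(-6) = -35 - (-24) = -11
j: 4·(-4) - (-13)·7 = -16 - (-91) = 75
k: (-13)·(-6) - (-5)·(-4) = 78 - 20 = 58
m × n = (-11, 75, 58)
|m × n| = √((-11)² + 75² + 58²) = √9110 ≈ 95.4463
area = ½ · 95.4463 ≈ 47.723

47.723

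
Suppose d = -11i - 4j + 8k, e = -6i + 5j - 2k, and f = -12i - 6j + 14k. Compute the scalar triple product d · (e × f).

e × f:
i: 5·14 - (-2)·(-6) = 70 - 12 = 58
j: (-2)·(-12) - (-6)·14 = 24 - (-84) = 108
k: (-6)·(-6) - 5·(-12) = 36 - (-60) = 96
e × f = (58, 108, 96)
d · (e × f) = (-11)·58 + (-4)·108 + 8·96 = -638 - 432 + 768 = -302

-302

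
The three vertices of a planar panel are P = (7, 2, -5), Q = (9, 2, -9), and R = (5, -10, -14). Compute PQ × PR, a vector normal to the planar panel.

(-48, 26, -24)

PQ = (2, 0, -4)
PR = (-2, -12, -9)
i: 0·(-9) - (-4)·(-12) = 0 - 48 = -48
j: (-4)·(-2) - 2·(-9) = 8 - (-18) = 26
k: 2·(-12) - 0·(-2) = -24 - 0 = -24
PQ × PR = (-48, 26, -24)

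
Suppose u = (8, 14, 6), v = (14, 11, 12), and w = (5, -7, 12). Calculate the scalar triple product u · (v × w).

-702

v × w:
i: 11·12 - 12·(-7) = 132 - (-84) = 216
j: 12·5 - 14·12 = 60 - 168 = -108
k: 14·(-7) - 11·5 = -98 - 55 = -153
v × w = (216, -108, -153)
u · (v × w) = 8·216 + 14·(-108) + 6·(-153) = 1728 - 1512 - 918 = -702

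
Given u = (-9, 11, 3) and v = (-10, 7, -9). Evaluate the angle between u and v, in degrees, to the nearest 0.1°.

50.5

u · v = (-9)·(-10) + 11·7 + 3·(-9) = 90 + 77 - 27 = 140
|u|² = 81 + 121 + 9 = 211,  |u| = √211 ≈ 14.525839
|v|² = 100 + 49 + 81 = 230,  |v| = √230 ≈ 15.165751
cos θ = 140 / (14.525839 · 15.165751) ≈ 0.63551
θ = arccos(0.63551) ≈ 50.5°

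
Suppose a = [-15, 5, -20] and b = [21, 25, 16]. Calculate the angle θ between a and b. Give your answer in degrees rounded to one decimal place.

123.4

a · b = (-15)·21 + 5·25 + (-20)·16 = -315 + 125 - 320 = -510
|a|² = 225 + 25 + 400 = 650,  |a| = √650 ≈ 25.495098
|b|² = 441 + 625 + 256 = 1322,  |b| = √1322 ≈ 36.359318
cos θ = -510 / (25.495098 · 36.359318) ≈ -0.55017
θ = arccos(-0.55017) ≈ 123.4°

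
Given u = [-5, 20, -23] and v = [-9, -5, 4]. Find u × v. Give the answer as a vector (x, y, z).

i: 20·4 - (-23)·(-5) = 80 - 115 = -35
j: (-23)·(-9) - (-5)·4 = 207 - (-20) = 227
k: (-5)·(-5) - 20·(-9) = 25 - (-180) = 205
u × v = (-35, 227, 205)

(-35, 227, 205)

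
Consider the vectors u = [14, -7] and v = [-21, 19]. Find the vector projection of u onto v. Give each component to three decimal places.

(11.181, -10.116)

u · v = 14·(-21) + (-7)·19 = -294 - 133 = -427
|v|² = 441 + 361 = 802
proj_v u = (-427/802) · (-21, 19) ≈ (11.181, -10.116)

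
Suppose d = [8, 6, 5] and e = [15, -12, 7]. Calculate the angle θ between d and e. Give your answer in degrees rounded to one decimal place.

d · e = 8·15 + 6·(-12) + 5·7 = 120 - 72 + 35 = 83
|d|² = 64 + 36 + 25 = 125,  |d| = √125 ≈ 11.180340
|e|² = 225 + 144 + 49 = 418,  |e| = √418 ≈ 20.445048
cos θ = 83 / (11.180340 · 20.445048) ≈ 0.36311
θ = arccos(0.36311) ≈ 68.7°

68.7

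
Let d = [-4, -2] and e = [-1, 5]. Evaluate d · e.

-6

d · e = (-4)·(-1) + (-2)·5 = 4 - 10 = -6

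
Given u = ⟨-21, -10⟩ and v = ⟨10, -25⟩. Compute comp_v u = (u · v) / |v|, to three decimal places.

u · v = (-21)·10 + (-10)·(-25) = -210 + 250 = 40
|v| = √(100 + 625) = √725 ≈ 26.9258
comp_v u = 40 / √725 ≈ 1.486

1.486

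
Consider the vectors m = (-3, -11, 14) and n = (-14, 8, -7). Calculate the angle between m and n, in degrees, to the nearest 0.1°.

117.0

m · n = (-3)·(-14) + (-11)·8 + 14·(-7) = 42 - 88 - 98 = -144
|m|² = 9 + 121 + 196 = 326,  |m| = √326 ≈ 18.055470
|n|² = 196 + 64 + 49 = 309,  |n| = √309 ≈ 17.578396
cos θ = -144 / (18.055470 · 17.578396) ≈ -0.45371
θ = arccos(-0.45371) ≈ 117.0°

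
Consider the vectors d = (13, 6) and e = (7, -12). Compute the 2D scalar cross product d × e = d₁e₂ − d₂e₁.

-198

13·(-12) - 6·7 = -156 - 42 = -198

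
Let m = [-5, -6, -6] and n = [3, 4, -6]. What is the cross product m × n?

(60, -48, -2)

i: (-6)·(-6) - (-6)·4 = 36 - (-24) = 60
j: (-6)·3 - (-5)·(-6) = -18 - 30 = -48
k: (-5)·4 - (-6)·3 = -20 - (-18) = -2
m × n = (60, -48, -2)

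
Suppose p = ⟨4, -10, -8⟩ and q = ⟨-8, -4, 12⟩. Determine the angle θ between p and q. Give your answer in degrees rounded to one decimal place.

116.0

p · q = 4·(-8) + (-10)·(-4) + (-8)·12 = -32 + 40 - 96 = -88
|p|² = 16 + 100 + 64 = 180,  |p| = √180 ≈ 13.416408
|q|² = 64 + 16 + 144 = 224,  |q| = √224 ≈ 14.966630
cos θ = -88 / (13.416408 · 14.966630) ≈ -0.43825
θ = arccos(-0.43825) ≈ 116.0°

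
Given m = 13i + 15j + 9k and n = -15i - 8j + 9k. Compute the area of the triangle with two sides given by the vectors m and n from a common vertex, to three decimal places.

i: 15·9 - 9·(-8) = 135 - (-72) = 207
j: 9·(-15) - 13·9 = -135 - 117 = -252
k: 13·(-8) - 15·(-15) = -104 - (-225) = 121
m × n = (207, -252, 121)
|m × n| = √(207² + (-252)² + 121²) = √120994 ≈ 347.8419
area = ½ · 347.8419 ≈ 173.921

173.921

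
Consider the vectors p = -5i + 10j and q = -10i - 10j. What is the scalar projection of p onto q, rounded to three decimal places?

p · q = (-5)·(-10) + 10·(-10) = 50 - 100 = -50
|q| = √(100 + 100) = √200 ≈ 14.1421
comp_q p = -50 / √200 ≈ -3.536

-3.536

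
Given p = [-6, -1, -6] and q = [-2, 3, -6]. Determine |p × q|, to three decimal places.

i: (-1)·(-6) - (-6)·3 = 6 - (-18) = 24
j: (-6)·(-2) - (-6)·(-6) = 12 - 36 = -24
k: (-6)·3 - (-1)·(-2) = -18 - 2 = -20
p × q = (24, -24, -20)
|p × q| = √(24² + (-24)² + (-20)²) = √1552 ≈ 39.3954

39.395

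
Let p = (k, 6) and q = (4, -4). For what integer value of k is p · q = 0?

6

p · q = k·4 + 6·(-4) = -24 + 4k
Set equal to 0: 4k = 24, so k = 6.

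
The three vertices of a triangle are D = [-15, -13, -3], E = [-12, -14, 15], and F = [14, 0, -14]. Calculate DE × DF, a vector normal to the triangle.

DE = (3, -1, 18)
DF = (29, 13, -11)
i: (-1)·(-11) - 18·13 = 11 - 234 = -223
j: 18·29 - 3·(-11) = 522 - (-33) = 555
k: 3·13 - (-1)·29 = 39 - (-29) = 68
DE × DF = (-223, 555, 68)

(-223, 555, 68)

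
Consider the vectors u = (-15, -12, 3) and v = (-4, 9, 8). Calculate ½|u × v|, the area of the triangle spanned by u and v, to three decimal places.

i: (-12)·8 - 3·9 = -96 - 27 = -123
j: 3·(-4) - (-15)·8 = -12 - (-120) = 108
k: (-15)·9 - (-12)·(-4) = -135 - 48 = -183
u × v = (-123, 108, -183)
|u × v| = √((-123)² + 108² + (-183)²) = √60282 ≈ 245.5239
area = ½ · 245.5239 ≈ 122.762

122.762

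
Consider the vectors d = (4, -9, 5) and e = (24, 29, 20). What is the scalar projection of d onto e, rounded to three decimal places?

-1.525

d · e = 4·24 + (-9)·29 + 5·20 = 96 - 261 + 100 = -65
|e| = √(576 + 841 + 400) = √1817 ≈ 42.6263
comp_e d = -65 / √1817 ≈ -1.525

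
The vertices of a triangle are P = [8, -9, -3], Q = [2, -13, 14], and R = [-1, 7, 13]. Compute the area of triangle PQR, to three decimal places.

182.735

PQ = (-6, -4, 17),  PR = (-9, 16, 16)
i: (-4)·16 - 17·16 = -64 - 272 = -336
j: 17·(-9) - (-6)·16 = -153 - (-96) = -57
k: (-6)·16 - (-4)·(-9) = -96 - 36 = -132
PQ × PR = (-336, -57, -132)
|PQ × PR| = √133569 ≈ 365.4709
area = ½ · 365.4709 ≈ 182.735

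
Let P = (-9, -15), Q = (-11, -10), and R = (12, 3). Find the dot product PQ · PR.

48

PQ = Q − P = (-2, 5)
PR = R − P = (21, 18)
PQ · PR = (-2)·21 + 5·18 = -42 + 90 = 48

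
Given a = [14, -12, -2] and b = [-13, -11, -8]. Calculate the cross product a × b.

i: (-12)·(-8) - (-2)·(-11) = 96 - 22 = 74
j: (-2)·(-13) - 14·(-8) = 26 - (-112) = 138
k: 14·(-11) - (-12)·(-13) = -154 - 156 = -310
a × b = (74, 138, -310)

(74, 138, -310)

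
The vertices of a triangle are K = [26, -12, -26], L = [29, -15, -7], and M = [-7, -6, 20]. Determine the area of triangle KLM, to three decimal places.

KL = (3, -3, 19),  KM = (-33, 6, 46)
i: (-3)·46 - 19·6 = -138 - 114 = -252
j: 19·(-33) - 3·46 = -627 - 138 = -765
k: 3·6 - (-3)·(-33) = 18 - 99 = -81
KL × KM = (-252, -765, -81)
|KL × KM| = √655290 ≈ 809.4998
area = ½ · 809.4998 ≈ 404.750

404.750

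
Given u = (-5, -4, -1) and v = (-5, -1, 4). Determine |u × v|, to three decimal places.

33.749

i: (-4)·4 - (-1)·(-1) = -16 - 1 = -17
j: (-1)·(-5) - (-5)·4 = 5 - (-20) = 25
k: (-5)·(-1) - (-4)·(-5) = 5 - 20 = -15
u × v = (-17, 25, -15)
|u × v| = √((-17)² + 25² + (-15)²) = √1139 ≈ 33.7491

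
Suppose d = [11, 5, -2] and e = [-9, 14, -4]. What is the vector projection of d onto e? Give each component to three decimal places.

d · e = 11·(-9) + 5·14 + (-2)·(-4) = -99 + 70 + 8 = -21
|e|² = 81 + 196 + 16 = 293
proj_e d = (-21/293) · (-9, 14, -4) ≈ (0.645, -1.003, 0.287)

(0.645, -1.003, 0.287)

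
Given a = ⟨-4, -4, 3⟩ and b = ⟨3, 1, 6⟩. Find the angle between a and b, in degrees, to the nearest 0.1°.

a · b = (-4)·3 + (-4)·1 + 3·6 = -12 - 4 + 18 = 2
|a|² = 16 + 16 + 9 = 41,  |a| = √41 ≈ 6.403124
|b|² = 9 + 1 + 36 = 46,  |b| = √46 ≈ 6.782330
cos θ = 2 / (6.403124 · 6.782330) ≈ 0.04605
θ = arccos(0.04605) ≈ 87.4°

87.4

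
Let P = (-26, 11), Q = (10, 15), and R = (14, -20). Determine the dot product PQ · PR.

1316

PQ = Q − P = (36, 4)
PR = R − P = (40, -31)
PQ · PR = 36·40 + 4·(-31) = 1440 - 124 = 1316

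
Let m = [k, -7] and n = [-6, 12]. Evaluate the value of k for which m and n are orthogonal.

m · n = k·(-6) + (-7)·12 = -84 - 6k
Set equal to 0: -6k = 84, so k = -14.

-14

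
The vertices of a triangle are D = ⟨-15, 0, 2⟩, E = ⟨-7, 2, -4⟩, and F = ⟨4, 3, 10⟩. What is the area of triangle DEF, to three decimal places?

90.879

DE = (8, 2, -6),  DF = (19, 3, 8)
i: 2·8 - (-6)·3 = 16 - (-18) = 34
j: (-6)·19 - 8·8 = -114 - 64 = -178
k: 8·3 - 2·19 = 24 - 38 = -14
DE × DF = (34, -178, -14)
|DE × DF| = √33036 ≈ 181.7581
area = ½ · 181.7581 ≈ 90.879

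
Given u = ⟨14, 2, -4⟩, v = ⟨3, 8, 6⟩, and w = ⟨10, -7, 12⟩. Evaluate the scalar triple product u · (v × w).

v × w:
i: 8·12 - 6·(-7) = 96 - (-42) = 138
j: 6·10 - 3·12 = 60 - 36 = 24
k: 3·(-7) - 8·10 = -21 - 80 = -101
v × w = (138, 24, -101)
u · (v × w) = 14·138 + 2·24 + (-4)·(-101) = 1932 + 48 + 404 = 2384

2384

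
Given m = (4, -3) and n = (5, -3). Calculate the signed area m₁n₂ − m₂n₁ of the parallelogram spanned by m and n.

3

4·(-3) - (-3)·5 = -12 - (-15) = 3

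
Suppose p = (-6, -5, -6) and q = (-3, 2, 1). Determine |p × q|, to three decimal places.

i: (-5)·1 - (-6)·2 = -5 - (-12) = 7
j: (-6)·(-3) - (-6)·1 = 18 - (-6) = 24
k: (-6)·2 - (-5)·(-3) = -12 - 15 = -27
p × q = (7, 24, -27)
|p × q| = √(7² + 24² + (-27)²) = √1354 ≈ 36.7967

36.797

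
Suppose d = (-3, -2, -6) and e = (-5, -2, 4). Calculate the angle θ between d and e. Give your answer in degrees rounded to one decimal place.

d · e = (-3)·(-5) + (-2)·(-2) + (-6)·4 = 15 + 4 - 24 = -5
|d|² = 9 + 4 + 36 = 49,  |d| = √49 ≈ 7.000000
|e|² = 25 + 4 + 16 = 45,  |e| = √45 ≈ 6.708204
cos θ = -5 / (7.000000 · 6.708204) ≈ -0.10648
θ = arccos(-0.10648) ≈ 96.1°

96.1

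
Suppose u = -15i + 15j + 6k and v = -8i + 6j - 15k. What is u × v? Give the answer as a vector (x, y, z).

i: 15·(-15) - 6·6 = -225 - 36 = -261
j: 6·(-8) - (-15)·(-15) = -48 - 225 = -273
k: (-15)·6 - 15·(-8) = -90 - (-120) = 30
u × v = (-261, -273, 30)

(-261, -273, 30)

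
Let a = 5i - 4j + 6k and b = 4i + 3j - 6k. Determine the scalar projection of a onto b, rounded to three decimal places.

-3.585

a · b = 5·4 + (-4)·3 + 6·(-6) = 20 - 12 - 36 = -28
|b| = √(16 + 9 + 36) = √61 ≈ 7.8102
comp_b a = -28 / √61 ≈ -3.585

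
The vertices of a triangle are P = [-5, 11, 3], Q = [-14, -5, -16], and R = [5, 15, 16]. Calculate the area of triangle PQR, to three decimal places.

97.633

PQ = (-9, -16, -19),  PR = (10, 4, 13)
i: (-16)·13 - (-19)·4 = -208 - (-76) = -132
j: (-19)·10 - (-9)·13 = -190 - (-117) = -73
k: (-9)·4 - (-16)·10 = -36 - (-160) = 124
PQ × PR = (-132, -73, 124)
|PQ × PR| = √38129 ≈ 195.2665
area = ½ · 195.2665 ≈ 97.633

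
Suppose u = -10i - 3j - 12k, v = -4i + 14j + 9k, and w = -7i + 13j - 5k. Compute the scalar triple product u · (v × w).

1567

v × w:
i: 14·(-5) - 9·13 = -70 - 117 = -187
j: 9·(-7) - (-4)·(-5) = -63 - 20 = -83
k: (-4)·13 - 14·(-7) = -52 - (-98) = 46
v × w = (-187, -83, 46)
u · (v × w) = (-10)·(-187) + (-3)·(-83) + (-12)·46 = 1870 + 249 - 552 = 1567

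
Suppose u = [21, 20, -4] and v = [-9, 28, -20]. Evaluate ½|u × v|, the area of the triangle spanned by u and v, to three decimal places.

i: 20·(-20) - (-4)·28 = -400 - (-112) = -288
j: (-4)·(-9) - 21·(-20) = 36 - (-420) = 456
k: 21·28 - 20·(-9) = 588 - (-180) = 768
u × v = (-288, 456, 768)
|u × v| = √((-288)² + 456² + 768²) = √880704 ≈ 938.4583
area = ½ · 938.4583 ≈ 469.229

469.229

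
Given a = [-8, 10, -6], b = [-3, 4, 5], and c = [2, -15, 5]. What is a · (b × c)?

b × c:
i: 4·5 - 5·(-15) = 20 - (-75) = 95
j: 5·2 - (-3)·5 = 10 - (-15) = 25
k: (-3)·(-15) - 4·2 = 45 - 8 = 37
b × c = (95, 25, 37)
a · (b × c) = (-8)·95 + 10·25 + (-6)·37 = -760 + 250 - 222 = -732

-732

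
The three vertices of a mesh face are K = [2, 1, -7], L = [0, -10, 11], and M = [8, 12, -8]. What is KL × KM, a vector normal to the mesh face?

KL = (-2, -11, 18)
KM = (6, 11, -1)
i: (-11)·(-1) - 18·11 = 11 - 198 = -187
j: 18·6 - (-2)·(-1) = 108 - 2 = 106
k: (-2)·11 - (-11)·6 = -22 - (-66) = 44
KL × KM = (-187, 106, 44)

(-187, 106, 44)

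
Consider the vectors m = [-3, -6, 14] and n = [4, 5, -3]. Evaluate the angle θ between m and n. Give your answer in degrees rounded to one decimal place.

139.9

m · n = (-3)·4 + (-6)·5 + 14·(-3) = -12 - 30 - 42 = -84
|m|² = 9 + 36 + 196 = 241,  |m| = √241 ≈ 15.524175
|n|² = 16 + 25 + 9 = 50,  |n| = √50 ≈ 7.071068
cos θ = -84 / (15.524175 · 7.071068) ≈ -0.76522
θ = arccos(-0.76522) ≈ 139.9°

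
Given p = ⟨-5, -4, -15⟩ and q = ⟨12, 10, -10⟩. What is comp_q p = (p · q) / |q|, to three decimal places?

2.696

p · q = (-5)·12 + (-4)·10 + (-15)·(-10) = -60 - 40 + 150 = 50
|q| = √(144 + 100 + 100) = √344 ≈ 18.5472
comp_q p = 50 / √344 ≈ 2.696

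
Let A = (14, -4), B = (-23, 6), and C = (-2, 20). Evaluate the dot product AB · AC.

AB = B − A = (-37, 10)
AC = C − A = (-16, 24)
AB · AC = (-37)·(-16) + 10·24 = 592 + 240 = 832

832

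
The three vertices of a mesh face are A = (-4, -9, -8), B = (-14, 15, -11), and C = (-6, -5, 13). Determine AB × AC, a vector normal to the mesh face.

(516, 216, 8)

AB = (-10, 24, -3)
AC = (-2, 4, 21)
i: 24·21 - (-3)·4 = 504 - (-12) = 516
j: (-3)·(-2) - (-10)·21 = 6 - (-210) = 216
k: (-10)·4 - 24·(-2) = -40 - (-48) = 8
AB × AC = (516, 216, 8)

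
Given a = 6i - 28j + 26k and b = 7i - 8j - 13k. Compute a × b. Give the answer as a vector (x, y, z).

(572, 260, 148)

i: (-28)·(-13) - 26·(-8) = 364 - (-208) = 572
j: 26·7 - 6·(-13) = 182 - (-78) = 260
k: 6·(-8) - (-28)·7 = -48 - (-196) = 148
a × b = (572, 260, 148)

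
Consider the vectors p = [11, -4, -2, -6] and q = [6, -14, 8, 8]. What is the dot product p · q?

58

p · q = 11·6 + (-4)·(-14) + (-2)·8 + (-6)·8 = 66 + 56 - 16 - 48 = 58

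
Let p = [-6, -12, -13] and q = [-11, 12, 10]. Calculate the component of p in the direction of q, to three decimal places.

p · q = (-6)·(-11) + (-12)·12 + (-13)·10 = 66 - 144 - 130 = -208
|q| = √(121 + 144 + 100) = √365 ≈ 19.1050
comp_q p = -208 / √365 ≈ -10.887

-10.887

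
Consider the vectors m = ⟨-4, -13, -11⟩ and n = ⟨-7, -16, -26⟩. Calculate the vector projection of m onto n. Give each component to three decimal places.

(-3.725, -8.514, -13.835)

m · n = (-4)·(-7) + (-13)·(-16) + (-11)·(-26) = 28 + 208 + 286 = 522
|n|² = 49 + 256 + 676 = 981
proj_n m = (522/981) · (-7, -16, -26) ≈ (-3.725, -8.514, -13.835)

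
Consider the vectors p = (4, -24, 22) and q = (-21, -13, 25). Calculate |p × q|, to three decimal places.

i: (-24)·25 - 22·(-13) = -600 - (-286) = -314
j: 22·(-21) - 4·25 = -462 - 100 = -562
k: 4·(-13) - (-24)·(-21) = -52 - 504 = -556
p × q = (-314, -562, -556)
|p × q| = √((-314)² + (-562)² + (-556)²) = √723576 ≈ 850.6327

850.633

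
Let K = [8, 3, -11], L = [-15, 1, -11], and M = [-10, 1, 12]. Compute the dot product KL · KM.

KL = L − K = (-23, -2, 0)
KM = M − K = (-18, -2, 23)
KL · KM = (-23)·(-18) + (-2)·(-2) + 0·23 = 414 + 4 + 0 = 418

418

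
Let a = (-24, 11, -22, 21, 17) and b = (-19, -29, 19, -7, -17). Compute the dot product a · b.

-717

a · b = (-24)·(-19) + 11·(-29) + (-22)·19 + 21·(-7) + 17·(-17) = 456 - 319 - 418 - 147 - 289 = -717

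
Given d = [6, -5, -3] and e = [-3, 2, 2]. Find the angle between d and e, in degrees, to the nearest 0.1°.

170.3

d · e = 6·(-3) + (-5)·2 + (-3)·2 = -18 - 10 - 6 = -34
|d|² = 36 + 25 + 9 = 70,  |d| = √70 ≈ 8.366600
|e|² = 9 + 4 + 4 = 17,  |e| = √17 ≈ 4.123106
cos θ = -34 / (8.366600 · 4.123106) ≈ -0.98561
θ = arccos(-0.98561) ≈ 170.3°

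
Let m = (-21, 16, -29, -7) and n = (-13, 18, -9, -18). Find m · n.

948

m · n = (-21)·(-13) + 16·18 + (-29)·(-9) + (-7)·(-18) = 273 + 288 + 261 + 126 = 948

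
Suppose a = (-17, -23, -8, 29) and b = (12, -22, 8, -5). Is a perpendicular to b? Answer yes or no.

a · b = (-17)·12 + (-23)·(-22) + (-8)·8 + 29·(-5) = -204 + 506 - 64 - 145 = 93
Nonzero, so the vectors are not orthogonal.

no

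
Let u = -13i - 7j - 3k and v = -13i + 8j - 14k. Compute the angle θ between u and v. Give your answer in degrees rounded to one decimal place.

60.2

u · v = (-13)·(-13) + (-7)·8 + (-3)·(-14) = 169 - 56 + 42 = 155
|u|² = 169 + 49 + 9 = 227,  |u| = √227 ≈ 15.066519
|v|² = 169 + 64 + 196 = 429,  |v| = √429 ≈ 20.712315
cos θ = 155 / (15.066519 · 20.712315) ≈ 0.49670
θ = arccos(0.49670) ≈ 60.2°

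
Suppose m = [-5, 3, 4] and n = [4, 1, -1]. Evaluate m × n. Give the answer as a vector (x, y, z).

i: 3·(-1) - 4·1 = -3 - 4 = -7
j: 4·4 - (-5)·(-1) = 16 - 5 = 11
k: (-5)·1 - 3·4 = -5 - 12 = -17
m × n = (-7, 11, -17)

(-7, 11, -17)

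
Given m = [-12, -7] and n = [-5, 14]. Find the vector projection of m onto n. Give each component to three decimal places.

m · n = (-12)·(-5) + (-7)·14 = 60 - 98 = -38
|n|² = 25 + 196 = 221
proj_n m = (-38/221) · (-5, 14) ≈ (0.860, -2.407)

(0.860, -2.407)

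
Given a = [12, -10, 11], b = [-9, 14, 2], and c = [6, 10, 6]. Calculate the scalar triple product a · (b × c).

b × c:
i: 14·6 - 2·10 = 84 - 20 = 64
j: 2·6 - (-9)·6 = 12 - (-54) = 66
k: (-9)·10 - 14·6 = -90 - 84 = -174
b × c = (64, 66, -174)
a · (b × c) = 12·64 + (-10)·66 + 11·(-174) = 768 - 660 - 1914 = -1806

-1806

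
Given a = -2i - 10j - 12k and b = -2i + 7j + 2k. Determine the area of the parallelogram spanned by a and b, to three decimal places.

i: (-10)·2 - (-12)·7 = -20 - (-84) = 64
j: (-12)·(-2) - (-2)·2 = 24 - (-4) = 28
k: (-2)·7 - (-10)·(-2) = -14 - 20 = -34
a × b = (64, 28, -34)
|a × b| = √(64² + 28² + (-34)²) = √6036 ≈ 77.6917

77.692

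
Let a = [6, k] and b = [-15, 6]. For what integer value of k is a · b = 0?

15

a · b = 6·(-15) + k·6 = -90 + 6k
Set equal to 0: 6k = 90, so k = 15.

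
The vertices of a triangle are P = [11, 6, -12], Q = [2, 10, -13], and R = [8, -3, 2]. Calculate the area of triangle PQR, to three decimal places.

PQ = (-9, 4, -1),  PR = (-3, -9, 14)
i: 4·14 - (-1)·(-9) = 56 - 9 = 47
j: (-1)·(-3) - (-9)·14 = 3 - (-126) = 129
k: (-9)·(-9) - 4·(-3) = 81 - (-12) = 93
PQ × PR = (47, 129, 93)
|PQ × PR| = √27499 ≈ 165.8282
area = ½ · 165.8282 ≈ 82.914

82.914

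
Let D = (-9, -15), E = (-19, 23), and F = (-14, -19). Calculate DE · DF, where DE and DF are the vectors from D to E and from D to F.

-102

DE = E − D = (-10, 38)
DF = F − D = (-5, -4)
DE · DF = (-10)·(-5) + 38·(-4) = 50 - 152 = -102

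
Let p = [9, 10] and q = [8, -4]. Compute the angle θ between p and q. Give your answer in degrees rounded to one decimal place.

74.6

p · q = 9·8 + 10·(-4) = 72 - 40 = 32
|p|² = 81 + 100 = 181,  |p| = √181 ≈ 13.453624
|q|² = 64 + 16 = 80,  |q| = √80 ≈ 8.944272
cos θ = 32 / (13.453624 · 8.944272) ≈ 0.26593
θ = arccos(0.26593) ≈ 74.6°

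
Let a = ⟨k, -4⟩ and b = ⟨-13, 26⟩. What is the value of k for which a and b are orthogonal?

-8

a · b = k·(-13) + (-4)·26 = -104 - 13k
Set equal to 0: -13k = 104, so k = -8.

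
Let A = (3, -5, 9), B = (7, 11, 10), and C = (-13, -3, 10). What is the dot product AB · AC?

-31

AB = B − A = (4, 16, 1)
AC = C − A = (-16, 2, 1)
AB · AC = 4·(-16) + 16·2 + 1·1 = -64 + 32 + 1 = -31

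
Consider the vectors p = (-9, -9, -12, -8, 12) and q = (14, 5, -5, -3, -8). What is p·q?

-183

p · q = (-9)·14 + (-9)·5 + (-12)·(-5) + (-8)·(-3) + 12·(-8) = -126 - 45 + 60 + 24 - 96 = -183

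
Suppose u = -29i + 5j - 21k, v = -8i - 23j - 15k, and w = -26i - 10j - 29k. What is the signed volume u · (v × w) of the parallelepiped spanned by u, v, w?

-3325

v × w:
i: (-23)·(-29) - (-15)·(-10) = 667 - 150 = 517
j: (-15)·(-26) - (-8)·(-29) = 390 - 232 = 158
k: (-8)·(-10) - (-23)·(-26) = 80 - 598 = -518
v × w = (517, 158, -518)
u · (v × w) = (-29)·517 + 5·158 + (-21)·(-518) = -14993 + 790 + 10878 = -3325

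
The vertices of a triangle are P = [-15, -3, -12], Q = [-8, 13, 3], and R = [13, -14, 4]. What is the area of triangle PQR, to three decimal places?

370.044

PQ = (7, 16, 15),  PR = (28, -11, 16)
i: 16·16 - 15·(-11) = 256 - (-165) = 421
j: 15·28 - 7·16 = 420 - 112 = 308
k: 7·(-11) - 16·28 = -77 - 448 = -525
PQ × PR = (421, 308, -525)
|PQ × PR| = √547730 ≈ 740.0878
area = ½ · 740.0878 ≈ 370.044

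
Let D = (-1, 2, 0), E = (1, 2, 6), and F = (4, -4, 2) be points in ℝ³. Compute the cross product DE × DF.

(36, 26, -12)

DE = (2, 0, 6)
DF = (5, -6, 2)
i: 0·2 - 6·(-6) = 0 - (-36) = 36
j: 6·5 - 2·2 = 30 - 4 = 26
k: 2·(-6) - 0·5 = -12 - 0 = -12
DE × DF = (36, 26, -12)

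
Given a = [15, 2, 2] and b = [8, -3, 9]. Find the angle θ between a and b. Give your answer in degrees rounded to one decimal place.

a · b = 15·8 + 2·(-3) + 2·9 = 120 - 6 + 18 = 132
|a|² = 225 + 4 + 4 = 233,  |a| = √233 ≈ 15.264338
|b|² = 64 + 9 + 81 = 154,  |b| = √154 ≈ 12.409674
cos θ = 132 / (15.264338 · 12.409674) ≈ 0.69684
θ = arccos(0.69684) ≈ 45.8°

45.8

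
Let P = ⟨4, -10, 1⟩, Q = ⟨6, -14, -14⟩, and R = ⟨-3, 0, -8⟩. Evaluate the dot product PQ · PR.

81

PQ = Q − P = (2, -4, -15)
PR = R − P = (-7, 10, -9)
PQ · PR = 2·(-7) + (-4)·10 + (-15)·(-9) = -14 - 40 + 135 = 81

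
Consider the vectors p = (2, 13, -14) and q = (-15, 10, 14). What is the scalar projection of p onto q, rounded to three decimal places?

p · q = 2·(-15) + 13·10 + (-14)·14 = -30 + 130 - 196 = -96
|q| = √(225 + 100 + 196) = √521 ≈ 22.8254
comp_q p = -96 / √521 ≈ -4.206

-4.206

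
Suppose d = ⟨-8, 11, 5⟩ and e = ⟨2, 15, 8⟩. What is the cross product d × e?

i: 11·8 - 5·15 = 88 - 75 = 13
j: 5·2 - (-8)·8 = 10 - (-64) = 74
k: (-8)·15 - 11·2 = -120 - 22 = -142
d × e = (13, 74, -142)

(13, 74, -142)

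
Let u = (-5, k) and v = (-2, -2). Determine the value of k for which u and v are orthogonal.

u · v = (-5)·(-2) + k·(-2) = 10 - 2k
Set equal to 0: -2k = -10, so k = 5.

5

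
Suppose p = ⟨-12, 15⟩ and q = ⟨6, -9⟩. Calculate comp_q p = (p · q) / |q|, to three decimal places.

-19.137

p · q = (-12)·6 + 15·(-9) = -72 - 135 = -207
|q| = √(36 + 81) = √117 ≈ 10.8167
comp_q p = -207 / √117 ≈ -19.137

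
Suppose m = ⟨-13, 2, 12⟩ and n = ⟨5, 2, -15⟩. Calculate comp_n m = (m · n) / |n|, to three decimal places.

-15.122

m · n = (-13)·5 + 2·2 + 12·(-15) = -65 + 4 - 180 = -241
|n| = √(25 + 4 + 225) = √254 ≈ 15.9374
comp_n m = -241 / √254 ≈ -15.122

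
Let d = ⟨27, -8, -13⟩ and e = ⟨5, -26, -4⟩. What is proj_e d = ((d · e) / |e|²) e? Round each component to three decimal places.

(2.755, -14.324, -2.204)

d · e = 27·5 + (-8)·(-26) + (-13)·(-4) = 135 + 208 + 52 = 395
|e|² = 25 + 676 + 16 = 717
proj_e d = (395/717) · (5, -26, -4) ≈ (2.755, -14.324, -2.204)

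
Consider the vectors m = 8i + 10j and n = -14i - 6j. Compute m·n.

m · n = 8·(-14) + 10·(-6) = -112 - 60 = -172

-172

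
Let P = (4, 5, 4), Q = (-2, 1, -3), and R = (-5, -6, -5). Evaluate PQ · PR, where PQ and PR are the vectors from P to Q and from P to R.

PQ = Q − P = (-6, -4, -7)
PR = R − P = (-9, -11, -9)
PQ · PR = (-6)·(-9) + (-4)·(-11) + (-7)·(-9) = 54 + 44 + 63 = 161

161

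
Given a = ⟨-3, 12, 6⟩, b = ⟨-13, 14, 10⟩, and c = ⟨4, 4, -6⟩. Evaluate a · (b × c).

-732

b × c:
i: 14·(-6) - 10·4 = -84 - 40 = -124
j: 10·4 - (-13)·(-6) = 40 - 78 = -38
k: (-13)·4 - 14·4 = -52 - 56 = -108
b × c = (-124, -38, -108)
a · (b × c) = (-3)·(-124) + 12·(-38) + 6·(-108) = 372 - 456 - 648 = -732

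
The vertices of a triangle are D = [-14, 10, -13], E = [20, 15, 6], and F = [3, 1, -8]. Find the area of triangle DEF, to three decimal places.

DE = (34, 5, 19),  DF = (17, -9, 5)
i: 5·5 - 19·(-9) = 25 - (-171) = 196
j: 19·17 - 34·5 = 323 - 170 = 153
k: 34·(-9) - 5·17 = -306 - 85 = -391
DE × DF = (196, 153, -391)
|DE × DF| = √214706 ≈ 463.3638
area = ½ · 463.3638 ≈ 231.682

231.682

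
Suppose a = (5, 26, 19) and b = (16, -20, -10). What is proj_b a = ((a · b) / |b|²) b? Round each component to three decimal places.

(-13.333, 16.667, 8.333)

a · b = 5·16 + 26·(-20) + 19·(-10) = 80 - 520 - 190 = -630
|b|² = 256 + 400 + 100 = 756
proj_b a = (-630/756) · (16, -20, -10) ≈ (-13.333, 16.667, 8.333)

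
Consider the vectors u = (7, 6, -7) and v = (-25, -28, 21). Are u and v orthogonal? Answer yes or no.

u · v = 7·(-25) + 6·(-28) + (-7)·21 = -175 - 168 - 147 = -490
Nonzero, so the vectors are not orthogonal.

no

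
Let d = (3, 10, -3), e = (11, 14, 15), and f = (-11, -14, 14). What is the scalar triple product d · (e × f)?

-1972

e × f:
i: 14·14 - 15·(-14) = 196 - (-210) = 406
j: 15·(-11) - 11·14 = -165 - 154 = -319
k: 11·(-14) - 14·(-11) = -154 - (-154) = 0
e × f = (406, -319, 0)
d · (e × f) = 3·406 + 10·(-319) + (-3)·0 = 1218 - 3190 + 0 = -1972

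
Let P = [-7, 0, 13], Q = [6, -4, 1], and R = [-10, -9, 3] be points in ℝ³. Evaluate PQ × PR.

PQ = (13, -4, -12)
PR = (-3, -9, -10)
i: (-4)·(-10) - (-12)·(-9) = 40 - 108 = -68
j: (-12)·(-3) - 13·(-10) = 36 - (-130) = 166
k: 13·(-9) - (-4)·(-3) = -117 - 12 = -129
PQ × PR = (-68, 166, -129)

(-68, 166, -129)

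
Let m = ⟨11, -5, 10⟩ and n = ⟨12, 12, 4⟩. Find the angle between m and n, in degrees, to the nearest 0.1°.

65.8

m · n = 11·12 + (-5)·12 + 10·4 = 132 - 60 + 40 = 112
|m|² = 121 + 25 + 100 = 246,  |m| = √246 ≈ 15.684387
|n|² = 144 + 144 + 16 = 304,  |n| = √304 ≈ 17.435596
cos θ = 112 / (15.684387 · 17.435596) ≈ 0.40956
θ = arccos(0.40956) ≈ 65.8°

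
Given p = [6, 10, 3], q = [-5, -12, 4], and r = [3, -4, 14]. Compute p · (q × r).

q × r:
i: (-12)·14 - 4·(-4) = -168 - (-16) = -152
j: 4·3 - (-5)·14 = 12 - (-70) = 82
k: (-5)·(-4) - (-12)·3 = 20 - (-36) = 56
q × r = (-152, 82, 56)
p · (q × r) = 6·(-152) + 10·82 + 3·56 = -912 + 820 + 168 = 76

76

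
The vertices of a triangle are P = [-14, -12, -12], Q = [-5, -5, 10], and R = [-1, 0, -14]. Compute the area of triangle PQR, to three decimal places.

206.149

PQ = (9, 7, 22),  PR = (13, 12, -2)
i: 7·(-2) - 22·12 = -14 - 264 = -278
j: 22·13 - 9·(-2) = 286 - (-18) = 304
k: 9·12 - 7·13 = 108 - 91 = 17
PQ × PR = (-278, 304, 17)
|PQ × PR| = √169989 ≈ 412.2972
area = ½ · 412.2972 ≈ 206.149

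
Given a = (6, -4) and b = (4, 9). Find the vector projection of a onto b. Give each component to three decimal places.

(-0.495, -1.113)

a · b = 6·4 + (-4)·9 = 24 - 36 = -12
|b|² = 16 + 81 = 97
proj_b a = (-12/97) · (4, 9) ≈ (-0.495, -1.113)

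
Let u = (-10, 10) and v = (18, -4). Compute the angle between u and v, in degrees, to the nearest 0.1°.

147.5

u · v = (-10)·18 + 10·(-4) = -180 - 40 = -220
|u|² = 100 + 100 = 200,  |u| = √200 ≈ 14.142136
|v|² = 324 + 16 = 340,  |v| = √340 ≈ 18.439089
cos θ = -220 / (14.142136 · 18.439089) ≈ -0.84366
θ = arccos(-0.84366) ≈ 147.5°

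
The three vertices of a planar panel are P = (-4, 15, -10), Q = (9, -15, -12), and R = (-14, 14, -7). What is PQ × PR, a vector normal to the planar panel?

(-92, -19, -313)

PQ = (13, -30, -2)
PR = (-10, -1, 3)
i: (-30)·3 - (-2)·(-1) = -90 - 2 = -92
j: (-2)·(-10) - 13·3 = 20 - 39 = -19
k: 13·(-1) - (-30)·(-10) = -13 - 300 = -313
PQ × PR = (-92, -19, -313)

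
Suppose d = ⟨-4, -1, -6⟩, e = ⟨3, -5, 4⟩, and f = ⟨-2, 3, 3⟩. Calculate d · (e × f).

131

e × f:
i: (-5)·3 - 4·3 = -15 - 12 = -27
j: 4·(-2) - 3·3 = -8 - 9 = -17
k: 3·3 - (-5)·(-2) = 9 - 10 = -1
e × f = (-27, -17, -1)
d · (e × f) = (-4)·(-27) + (-1)·(-17) + (-6)·(-1) = 108 + 17 + 6 = 131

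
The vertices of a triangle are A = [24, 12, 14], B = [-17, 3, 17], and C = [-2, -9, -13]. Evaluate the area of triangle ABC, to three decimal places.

687.566

AB = (-41, -9, 3),  AC = (-26, -21, -27)
i: (-9)·(-27) - 3·(-21) = 243 - (-63) = 306
j: 3·(-26) - (-41)·(-27) = -78 - 1107 = -1185
k: (-41)·(-21) - (-9)·(-26) = 861 - 234 = 627
AB × AC = (306, -1185, 627)
|AB × AC| = √1890990 ≈ 1375.1327
area = ½ · 1375.1327 ≈ 687.566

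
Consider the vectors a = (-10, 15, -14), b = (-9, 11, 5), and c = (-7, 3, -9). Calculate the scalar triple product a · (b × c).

-1300

b × c:
i: 11·(-9) - 5·3 = -99 - 15 = -114
j: 5·(-7) - (-9)·(-9) = -35 - 81 = -116
k: (-9)·3 - 11·(-7) = -27 - (-77) = 50
b × c = (-114, -116, 50)
a · (b × c) = (-10)·(-114) + 15·(-116) + (-14)·50 = 1140 - 1740 - 700 = -1300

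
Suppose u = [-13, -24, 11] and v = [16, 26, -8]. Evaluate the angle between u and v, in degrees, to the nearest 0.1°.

172.1

u · v = (-13)·16 + (-24)·26 + 11·(-8) = -208 - 624 - 88 = -920
|u|² = 169 + 576 + 121 = 866,  |u| = √866 ≈ 29.427878
|v|² = 256 + 676 + 64 = 996,  |v| = √996 ≈ 31.559468
cos θ = -920 / (29.427878 · 31.559468) ≈ -0.99060
θ = arccos(-0.99060) ≈ 172.1°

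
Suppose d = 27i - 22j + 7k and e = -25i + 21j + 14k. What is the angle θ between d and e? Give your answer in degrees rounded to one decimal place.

d · e = 27·(-25) + (-22)·21 + 7·14 = -675 - 462 + 98 = -1039
|d|² = 729 + 484 + 49 = 1262,  |d| = √1262 ≈ 35.524639
|e|² = 625 + 441 + 196 = 1262,  |e| = √1262 ≈ 35.524639
cos θ = -1039 / (35.524639 · 35.524639) ≈ -0.82330
θ = arccos(-0.82330) ≈ 145.4°

145.4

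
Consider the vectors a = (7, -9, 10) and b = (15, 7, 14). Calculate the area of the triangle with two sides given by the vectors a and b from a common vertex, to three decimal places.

136.909

i: (-9)·14 - 10·7 = -126 - 70 = -196
j: 10·15 - 7·14 = 150 - 98 = 52
k: 7·7 - (-9)·15 = 49 - (-135) = 184
a × b = (-196, 52, 184)
|a × b| = √((-196)² + 52² + 184²) = √74976 ≈ 273.8175
area = ½ · 273.8175 ≈ 136.909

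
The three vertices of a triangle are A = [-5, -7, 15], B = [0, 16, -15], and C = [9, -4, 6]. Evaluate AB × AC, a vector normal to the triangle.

AB = (5, 23, -30)
AC = (14, 3, -9)
i: 23·(-9) - (-30)·3 = -207 - (-90) = -117
j: (-30)·14 - 5·(-9) = -420 - (-45) = -375
k: 5·3 - 23·14 = 15 - 322 = -307
AB × AC = (-117, -375, -307)

(-117, -375, -307)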